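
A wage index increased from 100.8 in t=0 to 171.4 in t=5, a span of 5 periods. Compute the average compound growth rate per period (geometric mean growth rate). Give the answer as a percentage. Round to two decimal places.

Growth factor = (171.4/100.8)^(1/5) = (1.700397)^(1/5) = 1.112013
Growth rate = 1.112013 − 1 = 0.112013 = 11.2013%

11.20%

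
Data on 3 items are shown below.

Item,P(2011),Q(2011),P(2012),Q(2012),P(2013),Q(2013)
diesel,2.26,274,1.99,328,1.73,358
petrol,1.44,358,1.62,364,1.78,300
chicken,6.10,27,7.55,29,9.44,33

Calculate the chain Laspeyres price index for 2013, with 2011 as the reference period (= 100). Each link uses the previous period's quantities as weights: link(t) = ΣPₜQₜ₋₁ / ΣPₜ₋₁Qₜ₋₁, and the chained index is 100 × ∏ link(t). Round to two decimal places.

Link 2011→2012:
ΣP(2012)Q(2011) = 1.99×274 + 1.62×358 + 7.55×27 = 545.26 + 579.96 + 203.85 = 1329.07
ΣP(2011)Q(2011) = 2.26×274 + 1.44×358 + 6.10×27 = 619.24 + 515.52 + 164.7 = 1299.46
link = 1329.07/1299.46 = 1.022786
Link 2012→2013:
ΣP(2013)Q(2012) = 1.73×328 + 1.78×364 + 9.44×29 = 567.44 + 647.92 + 273.76 = 1489.12
ΣP(2012)Q(2012) = 1.99×328 + 1.62×364 + 7.55×29 = 652.72 + 589.68 + 218.95 = 1461.35
link = 1489.12/1461.35 = 1.019003
Chained index = 100 × 1.022786 × 1.019003 = 104.2222

104.22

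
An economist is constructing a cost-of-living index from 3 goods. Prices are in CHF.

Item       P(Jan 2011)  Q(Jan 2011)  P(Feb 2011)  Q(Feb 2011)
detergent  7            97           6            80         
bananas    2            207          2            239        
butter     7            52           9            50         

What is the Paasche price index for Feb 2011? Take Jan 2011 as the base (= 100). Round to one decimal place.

Paasche price index uses current-period quantities as weights.
ΣP(Feb 2011)·Q(Feb 2011) = 6×80 + 2×239 + 9×50 = 480 + 478 + 450 = 1408
ΣP(Jan 2011)·Q(Feb 2011) = 7×80 + 2×239 + 7×50 = 560 + 478 + 350 = 1388
Index = 1408 / 1388 × 100 = 101.4409

101.4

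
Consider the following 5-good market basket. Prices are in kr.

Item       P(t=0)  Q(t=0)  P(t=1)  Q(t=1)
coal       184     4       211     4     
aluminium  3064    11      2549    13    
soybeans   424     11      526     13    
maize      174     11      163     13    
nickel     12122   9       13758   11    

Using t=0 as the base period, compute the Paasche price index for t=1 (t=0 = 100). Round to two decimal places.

Paasche price index uses current-period quantities as weights.
ΣP(t=1)·Q(t=1) = 211×4 + 2549×13 + 526×13 + 163×13 + 13758×11 = 844 + 33137 + 6838 + 2119 + 151338 = 194276
ΣP(t=0)·Q(t=1) = 184×4 + 3064×13 + 424×13 + 174×13 + 12122×11 = 736 + 39832 + 5512 + 2262 + 133342 = 181684
Index = 194276 / 181684 × 100 = 106.9307

106.93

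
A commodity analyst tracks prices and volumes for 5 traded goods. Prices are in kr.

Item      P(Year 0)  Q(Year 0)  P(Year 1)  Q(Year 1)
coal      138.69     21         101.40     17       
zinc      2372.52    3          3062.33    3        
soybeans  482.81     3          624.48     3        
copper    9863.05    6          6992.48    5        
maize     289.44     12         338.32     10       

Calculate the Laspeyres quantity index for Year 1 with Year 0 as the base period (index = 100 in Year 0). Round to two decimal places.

Laspeyres quantity index uses base-period prices as weights.
ΣP(Year 0)·Q(Year 1) = 138.69×17 + 2372.52×3 + 482.81×3 + 9863.05×5 + 289.44×10 = 2357.73 + 7117.56 + 1448.43 + 49315.25 + 2894.4 = 63133.37
ΣP(Year 0)·Q(Year 0) = 138.69×21 + 2372.52×3 + 482.81×3 + 9863.05×6 + 289.44×12 = 2912.49 + 7117.56 + 1448.43 + 59178.3 + 3473.28 = 74130.06
Index = 63133.37 / 74130.06 × 100 = 85.1657

85.17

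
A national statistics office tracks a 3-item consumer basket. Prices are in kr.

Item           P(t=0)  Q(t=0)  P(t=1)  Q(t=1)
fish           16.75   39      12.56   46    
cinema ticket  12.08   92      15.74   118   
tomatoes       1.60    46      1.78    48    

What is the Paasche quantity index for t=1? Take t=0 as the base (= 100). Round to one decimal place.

124.8

Paasche quantity index uses current-period prices as weights.
ΣP(t=1)·Q(t=1) = 12.56×46 + 15.74×118 + 1.78×48 = 577.76 + 1857.32 + 85.44 = 2520.52
ΣP(t=1)·Q(t=0) = 12.56×39 + 15.74×92 + 1.78×46 = 489.84 + 1448.08 + 81.88 = 2019.8
Index = 2520.52 / 2019.8 × 100 = 124.7906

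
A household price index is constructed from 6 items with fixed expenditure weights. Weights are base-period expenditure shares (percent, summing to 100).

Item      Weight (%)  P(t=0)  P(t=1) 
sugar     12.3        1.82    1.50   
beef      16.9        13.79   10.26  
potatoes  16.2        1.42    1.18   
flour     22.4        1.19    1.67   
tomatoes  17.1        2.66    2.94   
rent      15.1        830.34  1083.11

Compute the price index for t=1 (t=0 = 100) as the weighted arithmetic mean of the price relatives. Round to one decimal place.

sugar: 12.3 × (1.50/1.82) = 12.3 × 0.824176 = 10.1374
beef: 16.9 × (10.26/13.79) = 16.9 × 0.744017 = 12.5739
potatoes: 16.2 × (1.18/1.42) = 16.2 × 0.830986 = 13.4620
flour: 22.4 × (1.67/1.19) = 22.4 × 1.403361 = 31.4353
tomatoes: 17.1 × (2.94/2.66) = 17.1 × 1.105263 = 18.9000
rent: 15.1 × (1083.11/830.34) = 15.1 × 1.304417 = 19.6967
Index = Σ wᵢ·(p₁ᵢ/p₀ᵢ) = 10.1374 + 12.5739 + 13.4620 + 31.4353 + 18.9000 + 19.6967 = 106.2052

106.2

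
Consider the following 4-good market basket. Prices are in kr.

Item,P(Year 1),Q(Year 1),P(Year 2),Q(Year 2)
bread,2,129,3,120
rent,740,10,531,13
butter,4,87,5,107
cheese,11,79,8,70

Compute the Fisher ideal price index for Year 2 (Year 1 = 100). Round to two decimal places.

Laspeyres component (base-period weights):
ΣP(Year 2)Q(Year 1) = 3×129 + 531×10 + 5×87 + 8×79 = 387 + 5310 + 435 + 632 = 6764
ΣP(Year 1)Q(Year 1) = 2×129 + 740×10 + 4×87 + 11×79 = 258 + 7400 + 348 + 869 = 8875
L = 6764 / 8875 × 100 = 76.2141
Paasche component (current-period weights):
ΣP(Year 2)Q(Year 2) = 3×120 + 531×13 + 5×107 + 8×70 = 360 + 6903 + 535 + 560 = 8358
ΣP(Year 1)Q(Year 2) = 2×120 + 740×13 + 4×107 + 11×70 = 240 + 9620 + 428 + 770 = 11058
P = 8358 / 11058 × 100 = 75.5833
Fisher = √(L × P) = √(76.2141 × 75.5833) = 75.8980

75.90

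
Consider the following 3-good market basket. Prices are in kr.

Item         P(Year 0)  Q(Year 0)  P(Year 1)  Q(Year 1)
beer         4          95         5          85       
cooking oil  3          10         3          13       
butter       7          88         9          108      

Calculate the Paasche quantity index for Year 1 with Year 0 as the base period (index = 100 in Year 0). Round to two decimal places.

Paasche quantity index uses current-period prices as weights.
ΣP(Year 1)·Q(Year 1) = 5×85 + 3×13 + 9×108 = 425 + 39 + 972 = 1436
ΣP(Year 1)·Q(Year 0) = 5×95 + 3×10 + 9×88 = 475 + 30 + 792 = 1297
Index = 1436 / 1297 × 100 = 110.7170

110.72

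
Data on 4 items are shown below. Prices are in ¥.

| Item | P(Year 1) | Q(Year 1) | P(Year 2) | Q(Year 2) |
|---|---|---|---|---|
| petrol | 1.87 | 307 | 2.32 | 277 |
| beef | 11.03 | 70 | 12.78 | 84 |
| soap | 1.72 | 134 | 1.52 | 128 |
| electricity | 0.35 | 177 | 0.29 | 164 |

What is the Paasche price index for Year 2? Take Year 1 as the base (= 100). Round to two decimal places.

113.72

Paasche price index uses current-period quantities as weights.
ΣP(Year 2)·Q(Year 2) = 2.32×277 + 12.78×84 + 1.52×128 + 0.29×164 = 642.64 + 1073.52 + 194.56 + 47.56 = 1958.28
ΣP(Year 1)·Q(Year 2) = 1.87×277 + 11.03×84 + 1.72×128 + 0.35×164 = 517.99 + 926.52 + 220.16 + 57.4 = 1722.07
Index = 1958.28 / 1722.07 × 100 = 113.7166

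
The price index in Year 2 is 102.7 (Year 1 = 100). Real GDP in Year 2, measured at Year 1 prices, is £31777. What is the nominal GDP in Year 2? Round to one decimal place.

Nominal = Real × (Index/100) = 31777 × (102.7/100)
        = 31777 × 1.027 = 32634.9790

32635.0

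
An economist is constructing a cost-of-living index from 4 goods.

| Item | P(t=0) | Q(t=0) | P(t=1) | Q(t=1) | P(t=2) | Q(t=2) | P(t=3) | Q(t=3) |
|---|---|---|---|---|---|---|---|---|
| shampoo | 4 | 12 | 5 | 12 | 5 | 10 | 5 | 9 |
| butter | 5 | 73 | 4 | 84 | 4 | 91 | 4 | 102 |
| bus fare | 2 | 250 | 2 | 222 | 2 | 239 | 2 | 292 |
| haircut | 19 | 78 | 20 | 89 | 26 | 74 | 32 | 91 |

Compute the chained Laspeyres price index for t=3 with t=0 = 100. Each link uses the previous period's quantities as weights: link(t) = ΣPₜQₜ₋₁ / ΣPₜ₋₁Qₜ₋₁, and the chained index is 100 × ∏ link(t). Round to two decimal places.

Link t=0→t=1:
ΣP(t=1)Q(t=0) = 5×12 + 4×73 + 2×250 + 20×78 = 60 + 292 + 500 + 1560 = 2412
ΣP(t=0)Q(t=0) = 4×12 + 5×73 + 2×250 + 19×78 = 48 + 365 + 500 + 1482 = 2395
link = 2412/2395 = 1.007098
Link t=1→t=2:
ΣP(t=2)Q(t=1) = 5×12 + 4×84 + 2×222 + 26×89 = 60 + 336 + 444 + 2314 = 3154
ΣP(t=1)Q(t=1) = 5×12 + 4×84 + 2×222 + 20×89 = 60 + 336 + 444 + 1780 = 2620
link = 3154/2620 = 1.203817
Link t=2→t=3:
ΣP(t=3)Q(t=2) = 5×10 + 4×91 + 2×239 + 32×74 = 50 + 364 + 478 + 2368 = 3260
ΣP(t=2)Q(t=2) = 5×10 + 4×91 + 2×239 + 26×74 = 50 + 364 + 478 + 1924 = 2816
link = 3260/2816 = 1.157670
Chained index = 100 × 1.007098 × 1.203817 × 1.157670 = 140.3515

140.35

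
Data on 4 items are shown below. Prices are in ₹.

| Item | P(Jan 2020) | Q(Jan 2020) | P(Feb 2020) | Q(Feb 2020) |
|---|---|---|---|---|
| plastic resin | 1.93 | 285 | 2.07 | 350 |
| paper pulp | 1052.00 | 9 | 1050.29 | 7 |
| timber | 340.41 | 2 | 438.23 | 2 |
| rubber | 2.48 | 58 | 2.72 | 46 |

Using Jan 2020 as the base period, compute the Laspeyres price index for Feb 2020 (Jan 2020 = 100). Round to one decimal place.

Laspeyres price index uses base-period quantities as weights.
ΣP(Feb 2020)·Q(Jan 2020) = 2.07×285 + 1050.29×9 + 438.23×2 + 2.72×58 = 589.95 + 9452.61 + 876.46 + 157.76 = 11076.78
ΣP(Jan 2020)·Q(Jan 2020) = 1.93×285 + 1052.00×9 + 340.41×2 + 2.48×58 = 550.05 + 9468 + 680.82 + 143.84 = 10842.71
Index = 11076.78 / 10842.71 × 100 = 102.1588

102.2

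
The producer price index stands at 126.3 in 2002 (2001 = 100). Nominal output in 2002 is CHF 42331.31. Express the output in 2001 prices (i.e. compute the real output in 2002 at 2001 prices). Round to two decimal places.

Real = Nominal ÷ (Index/100) = 42331.31 ÷ (126.3/100)
     = 42331.31 ÷ 1.263 = 33516.4766

33516.48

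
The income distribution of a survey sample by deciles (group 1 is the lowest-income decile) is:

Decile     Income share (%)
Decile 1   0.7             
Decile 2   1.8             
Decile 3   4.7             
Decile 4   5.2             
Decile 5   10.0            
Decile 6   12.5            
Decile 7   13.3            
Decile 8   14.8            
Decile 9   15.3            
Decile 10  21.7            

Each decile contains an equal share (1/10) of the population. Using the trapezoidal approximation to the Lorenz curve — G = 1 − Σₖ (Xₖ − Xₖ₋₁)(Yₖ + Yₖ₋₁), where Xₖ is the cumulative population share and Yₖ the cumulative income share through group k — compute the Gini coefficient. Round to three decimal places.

0.361

Cumulative income shares Yₖ: 0.0070, 0.0250, 0.0720, 0.1240, 0.2240, 0.3490, 0.4820, 0.6300, 0.7830, 1.0000
Σ (Xₖ−Xₖ₋₁)(Yₖ+Yₖ₋₁) = (1/10)(0.0070+0.0000) + (1/10)(0.0250+0.0070) + (1/10)(0.0720+0.0250) + (1/10)(0.1240+0.0720) + (1/10)(0.2240+0.1240) + (1/10)(0.3490+0.2240) + (1/10)(0.4820+0.3490) + (1/10)(0.6300+0.4820) + (1/10)(0.7830+0.6300) + (1/10)(1.0000+0.7830)
  = 0.0007 + 0.0032 + 0.0097 + 0.0196 + 0.0348 + 0.0573 + 0.0831 + 0.1112 + 0.1413 + 0.1783 = 0.6392
G = 1 − 0.6392 = 0.3608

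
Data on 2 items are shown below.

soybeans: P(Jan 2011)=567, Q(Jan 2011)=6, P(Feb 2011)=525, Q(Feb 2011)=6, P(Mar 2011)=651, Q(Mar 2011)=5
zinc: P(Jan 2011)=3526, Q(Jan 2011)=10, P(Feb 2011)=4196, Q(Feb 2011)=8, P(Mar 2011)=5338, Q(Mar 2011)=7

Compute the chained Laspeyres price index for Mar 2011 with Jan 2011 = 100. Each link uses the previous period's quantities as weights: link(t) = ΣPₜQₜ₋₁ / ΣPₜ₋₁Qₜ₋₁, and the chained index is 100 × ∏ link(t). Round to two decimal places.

148.11

Link Jan 2011→Feb 2011:
ΣP(Feb 2011)Q(Jan 2011) = 525×6 + 4196×10 = 3150 + 41960 = 45110
ΣP(Jan 2011)Q(Jan 2011) = 567×6 + 3526×10 = 3402 + 35260 = 38662
link = 45110/38662 = 1.166779
Link Feb 2011→Mar 2011:
ΣP(Mar 2011)Q(Feb 2011) = 651×6 + 5338×8 = 3906 + 42704 = 46610
ΣP(Feb 2011)Q(Feb 2011) = 525×6 + 4196×8 = 3150 + 33568 = 36718
link = 46610/36718 = 1.269405
Chained index = 100 × 1.166779 × 1.269405 = 148.1114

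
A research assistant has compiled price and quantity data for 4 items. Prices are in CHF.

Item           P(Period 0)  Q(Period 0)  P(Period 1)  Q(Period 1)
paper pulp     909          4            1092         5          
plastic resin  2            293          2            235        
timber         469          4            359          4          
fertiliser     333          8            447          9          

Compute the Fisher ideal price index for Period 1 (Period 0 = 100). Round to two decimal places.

114.46

Laspeyres component (base-period weights):
ΣP(Period 1)Q(Period 0) = 1092×4 + 2×293 + 359×4 + 447×8 = 4368 + 586 + 1436 + 3576 = 9966
ΣP(Period 0)Q(Period 0) = 909×4 + 2×293 + 469×4 + 333×8 = 3636 + 586 + 1876 + 2664 = 8762
L = 9966 / 8762 × 100 = 113.7412
Paasche component (current-period weights):
ΣP(Period 1)Q(Period 1) = 1092×5 + 2×235 + 359×4 + 447×9 = 5460 + 470 + 1436 + 4023 = 11389
ΣP(Period 0)Q(Period 1) = 909×5 + 2×235 + 469×4 + 333×9 = 4545 + 470 + 1876 + 2997 = 9888
P = 11389 / 9888 × 100 = 115.1800
Fisher = √(L × P) = √(113.7412 × 115.1800) = 114.4583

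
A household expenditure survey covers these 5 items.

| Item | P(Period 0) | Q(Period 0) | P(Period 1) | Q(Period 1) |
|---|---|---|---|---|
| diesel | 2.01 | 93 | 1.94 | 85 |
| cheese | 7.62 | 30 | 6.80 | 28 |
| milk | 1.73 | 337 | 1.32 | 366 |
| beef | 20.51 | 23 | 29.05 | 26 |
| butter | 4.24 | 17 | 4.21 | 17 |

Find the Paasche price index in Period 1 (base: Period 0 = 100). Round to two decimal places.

102.62

Paasche price index uses current-period quantities as weights.
ΣP(Period 1)·Q(Period 1) = 1.94×85 + 6.80×28 + 1.32×366 + 29.05×26 + 4.21×17 = 164.9 + 190.4 + 483.12 + 755.3 + 71.57 = 1665.29
ΣP(Period 0)·Q(Period 1) = 2.01×85 + 7.62×28 + 1.73×366 + 20.51×26 + 4.24×17 = 170.85 + 213.36 + 633.18 + 533.26 + 72.08 = 1622.73
Index = 1665.29 / 1622.73 × 100 = 102.6227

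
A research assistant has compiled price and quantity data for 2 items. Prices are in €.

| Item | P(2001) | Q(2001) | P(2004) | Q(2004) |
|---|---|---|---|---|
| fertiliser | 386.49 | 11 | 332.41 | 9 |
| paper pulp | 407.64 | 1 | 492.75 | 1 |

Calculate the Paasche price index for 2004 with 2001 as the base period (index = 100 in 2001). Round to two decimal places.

89.67

Paasche price index uses current-period quantities as weights.
ΣP(2004)·Q(2004) = 332.41×9 + 492.75×1 = 2991.69 + 492.75 = 3484.44
ΣP(2001)·Q(2004) = 386.49×9 + 407.64×1 = 3478.41 + 407.64 = 3886.05
Index = 3484.44 / 3886.05 × 100 = 89.6653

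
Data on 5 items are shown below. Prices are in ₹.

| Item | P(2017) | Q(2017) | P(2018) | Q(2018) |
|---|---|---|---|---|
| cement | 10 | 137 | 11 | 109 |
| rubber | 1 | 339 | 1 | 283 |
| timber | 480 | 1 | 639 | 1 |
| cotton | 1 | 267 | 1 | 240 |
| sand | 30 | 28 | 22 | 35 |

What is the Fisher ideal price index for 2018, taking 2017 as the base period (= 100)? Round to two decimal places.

100.89

Laspeyres component (base-period weights):
ΣP(2018)Q(2017) = 11×137 + 1×339 + 639×1 + 1×267 + 22×28 = 1507 + 339 + 639 + 267 + 616 = 3368
ΣP(2017)Q(2017) = 10×137 + 1×339 + 480×1 + 1×267 + 30×28 = 1370 + 339 + 480 + 267 + 840 = 3296
L = 3368 / 3296 × 100 = 102.1845
Paasche component (current-period weights):
ΣP(2018)Q(2018) = 11×109 + 1×283 + 639×1 + 1×240 + 22×35 = 1199 + 283 + 639 + 240 + 770 = 3131
ΣP(2017)Q(2018) = 10×109 + 1×283 + 480×1 + 1×240 + 30×35 = 1090 + 283 + 480 + 240 + 1050 = 3143
P = 3131 / 3143 × 100 = 99.6182
Fisher = √(L × P) = √(102.1845 × 99.6182) = 100.8932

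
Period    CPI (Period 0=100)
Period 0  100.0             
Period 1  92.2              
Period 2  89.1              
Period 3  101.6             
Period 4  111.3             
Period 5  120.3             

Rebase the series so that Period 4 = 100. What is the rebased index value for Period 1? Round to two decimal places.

82.84

Rebased(Period 1) = 92.2 / 111.3 × 100 = 82.8392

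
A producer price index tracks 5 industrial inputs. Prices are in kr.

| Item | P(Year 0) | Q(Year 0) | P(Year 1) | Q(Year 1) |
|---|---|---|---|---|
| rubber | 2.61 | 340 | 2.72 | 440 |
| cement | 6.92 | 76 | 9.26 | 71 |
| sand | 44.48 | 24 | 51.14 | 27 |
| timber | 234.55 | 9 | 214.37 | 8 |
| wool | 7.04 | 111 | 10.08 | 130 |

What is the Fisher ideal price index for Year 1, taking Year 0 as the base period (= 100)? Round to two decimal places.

Laspeyres component (base-period weights):
ΣP(Year 1)Q(Year 0) = 2.72×340 + 9.26×76 + 51.14×24 + 214.37×9 + 10.08×111 = 924.8 + 703.76 + 1227.36 + 1929.33 + 1118.88 = 5904.13
ΣP(Year 0)Q(Year 0) = 2.61×340 + 6.92×76 + 44.48×24 + 234.55×9 + 7.04×111 = 887.4 + 525.92 + 1067.52 + 2110.95 + 781.44 = 5373.23
L = 5904.13 / 5373.23 × 100 = 109.8805
Paasche component (current-period weights):
ΣP(Year 1)Q(Year 1) = 2.72×440 + 9.26×71 + 51.14×27 + 214.37×8 + 10.08×130 = 1196.8 + 657.46 + 1380.78 + 1714.96 + 1310.4 = 6260.4
ΣP(Year 0)Q(Year 1) = 2.61×440 + 6.92×71 + 44.48×27 + 234.55×8 + 7.04×130 = 1148.4 + 491.32 + 1200.96 + 1876.4 + 915.2 = 5632.28
P = 6260.4 / 5632.28 × 100 = 111.1521
Fisher = √(L × P) = √(109.8805 × 111.1521) = 110.5145

110.51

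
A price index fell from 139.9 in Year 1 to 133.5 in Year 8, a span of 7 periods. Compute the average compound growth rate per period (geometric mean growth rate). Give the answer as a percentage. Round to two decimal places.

-0.67%

Growth factor = (133.5/139.9)^(1/7) = (0.954253)^(1/7) = 0.993333
Growth rate = 0.993333 − 1 = -0.006667 = -0.6667%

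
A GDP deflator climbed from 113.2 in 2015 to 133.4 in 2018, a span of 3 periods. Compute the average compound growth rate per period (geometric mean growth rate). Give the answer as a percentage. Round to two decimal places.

Growth factor = (133.4/113.2)^(1/3) = (1.178445)^(1/3) = 1.056257
Growth rate = 1.056257 − 1 = 0.056257 = 5.6257%

5.63%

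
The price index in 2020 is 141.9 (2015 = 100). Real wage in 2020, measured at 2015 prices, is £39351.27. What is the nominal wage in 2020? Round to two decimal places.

Nominal = Real × (Index/100) = 39351.27 × (141.9/100)
        = 39351.27 × 1.419 = 55839.4521

55839.45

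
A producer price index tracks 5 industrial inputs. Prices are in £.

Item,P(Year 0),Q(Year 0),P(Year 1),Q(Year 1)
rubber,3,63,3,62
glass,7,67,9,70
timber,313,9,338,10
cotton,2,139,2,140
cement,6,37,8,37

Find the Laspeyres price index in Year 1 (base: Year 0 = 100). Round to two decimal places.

Laspeyres price index uses base-period quantities as weights.
ΣP(Year 1)·Q(Year 0) = 3×63 + 9×67 + 338×9 + 2×139 + 8×37 = 189 + 603 + 3042 + 278 + 296 = 4408
ΣP(Year 0)·Q(Year 0) = 3×63 + 7×67 + 313×9 + 2×139 + 6×37 = 189 + 469 + 2817 + 278 + 222 = 3975
Index = 4408 / 3975 × 100 = 110.8931

110.89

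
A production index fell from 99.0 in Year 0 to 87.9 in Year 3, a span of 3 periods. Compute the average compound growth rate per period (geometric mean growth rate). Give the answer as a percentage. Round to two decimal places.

Growth factor = (87.9/99.0)^(1/3) = (0.887879)^(1/3) = 0.961135
Growth rate = 0.961135 − 1 = -0.038865 = -3.8865%

-3.89%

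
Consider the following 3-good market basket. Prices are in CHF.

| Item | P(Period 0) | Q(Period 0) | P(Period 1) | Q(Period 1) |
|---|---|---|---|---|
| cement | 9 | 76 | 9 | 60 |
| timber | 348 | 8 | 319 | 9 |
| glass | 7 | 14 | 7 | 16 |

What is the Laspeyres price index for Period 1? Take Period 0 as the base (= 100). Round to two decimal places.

93.49

Laspeyres price index uses base-period quantities as weights.
ΣP(Period 1)·Q(Period 0) = 9×76 + 319×8 + 7×14 = 684 + 2552 + 98 = 3334
ΣP(Period 0)·Q(Period 0) = 9×76 + 348×8 + 7×14 = 684 + 2784 + 98 = 3566
Index = 3334 / 3566 × 100 = 93.4941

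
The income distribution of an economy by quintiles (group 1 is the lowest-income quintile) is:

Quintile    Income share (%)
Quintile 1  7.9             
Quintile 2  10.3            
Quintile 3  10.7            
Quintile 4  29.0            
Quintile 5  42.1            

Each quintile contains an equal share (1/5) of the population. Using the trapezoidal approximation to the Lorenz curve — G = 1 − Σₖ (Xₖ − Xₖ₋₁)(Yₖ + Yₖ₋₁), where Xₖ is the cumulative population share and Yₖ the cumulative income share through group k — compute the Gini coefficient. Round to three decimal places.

Cumulative income shares Yₖ: 0.0790, 0.1820, 0.2890, 0.5790, 1.0000
Σ (Xₖ−Xₖ₋₁)(Yₖ+Yₖ₋₁) = (1/5)(0.0790+0.0000) + (1/5)(0.1820+0.0790) + (1/5)(0.2890+0.1820) + (1/5)(0.5790+0.2890) + (1/5)(1.0000+0.5790)
  = 0.0158 + 0.0522 + 0.0942 + 0.1736 + 0.3158 = 0.6516
G = 1 − 0.6516 = 0.3484

0.348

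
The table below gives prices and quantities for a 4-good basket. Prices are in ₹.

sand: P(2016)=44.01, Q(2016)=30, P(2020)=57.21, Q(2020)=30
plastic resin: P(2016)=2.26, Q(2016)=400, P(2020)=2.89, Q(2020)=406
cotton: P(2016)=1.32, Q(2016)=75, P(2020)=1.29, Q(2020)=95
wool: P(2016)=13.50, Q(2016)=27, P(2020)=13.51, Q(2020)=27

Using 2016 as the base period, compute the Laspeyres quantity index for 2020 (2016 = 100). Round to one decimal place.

Laspeyres quantity index uses base-period prices as weights.
ΣP(2016)·Q(2020) = 44.01×30 + 2.26×406 + 1.32×95 + 13.50×27 = 1320.3 + 917.56 + 125.4 + 364.5 = 2727.76
ΣP(2016)·Q(2016) = 44.01×30 + 2.26×400 + 1.32×75 + 13.50×27 = 1320.3 + 904 + 99 + 364.5 = 2687.8
Index = 2727.76 / 2687.8 × 100 = 101.4867

101.5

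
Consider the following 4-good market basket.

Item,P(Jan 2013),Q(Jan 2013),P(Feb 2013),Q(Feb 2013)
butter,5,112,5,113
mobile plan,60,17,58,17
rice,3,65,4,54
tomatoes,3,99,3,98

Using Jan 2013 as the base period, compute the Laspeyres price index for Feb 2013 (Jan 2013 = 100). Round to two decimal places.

101.50

Laspeyres price index uses base-period quantities as weights.
ΣP(Feb 2013)·Q(Jan 2013) = 5×112 + 58×17 + 4×65 + 3×99 = 560 + 986 + 260 + 297 = 2103
ΣP(Jan 2013)·Q(Jan 2013) = 5×112 + 60×17 + 3×65 + 3×99 = 560 + 1020 + 195 + 297 = 2072
Index = 2103 / 2072 × 100 = 101.4961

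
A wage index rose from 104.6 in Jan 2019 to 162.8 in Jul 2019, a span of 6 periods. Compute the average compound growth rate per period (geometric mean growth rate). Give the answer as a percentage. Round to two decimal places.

7.65%

Growth factor = (162.8/104.6)^(1/6) = (1.556405)^(1/6) = 1.076516
Growth rate = 1.076516 − 1 = 0.076516 = 7.6516%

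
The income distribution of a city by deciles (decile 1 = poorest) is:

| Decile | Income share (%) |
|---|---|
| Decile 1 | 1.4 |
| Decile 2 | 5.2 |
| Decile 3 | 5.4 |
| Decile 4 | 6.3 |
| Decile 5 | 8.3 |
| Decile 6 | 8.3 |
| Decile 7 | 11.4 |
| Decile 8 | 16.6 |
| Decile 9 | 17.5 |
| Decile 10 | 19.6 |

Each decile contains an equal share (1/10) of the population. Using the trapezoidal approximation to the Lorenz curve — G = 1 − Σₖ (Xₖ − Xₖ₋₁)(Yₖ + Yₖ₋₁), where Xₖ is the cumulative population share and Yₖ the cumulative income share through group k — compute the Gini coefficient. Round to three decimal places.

0.321

Cumulative income shares Yₖ: 0.0140, 0.0660, 0.1200, 0.1830, 0.2660, 0.3490, 0.4630, 0.6290, 0.8040, 1.0000
Σ (Xₖ−Xₖ₋₁)(Yₖ+Yₖ₋₁) = (1/10)(0.0140+0.0000) + (1/10)(0.0660+0.0140) + (1/10)(0.1200+0.0660) + (1/10)(0.1830+0.1200) + (1/10)(0.2660+0.1830) + (1/10)(0.3490+0.2660) + (1/10)(0.4630+0.3490) + (1/10)(0.6290+0.4630) + (1/10)(0.8040+0.6290) + (1/10)(1.0000+0.8040)
  = 0.0014 + 0.0080 + 0.0186 + 0.0303 + 0.0449 + 0.0615 + 0.0812 + 0.1092 + 0.1433 + 0.1804 = 0.6788
G = 1 − 0.6788 = 0.3212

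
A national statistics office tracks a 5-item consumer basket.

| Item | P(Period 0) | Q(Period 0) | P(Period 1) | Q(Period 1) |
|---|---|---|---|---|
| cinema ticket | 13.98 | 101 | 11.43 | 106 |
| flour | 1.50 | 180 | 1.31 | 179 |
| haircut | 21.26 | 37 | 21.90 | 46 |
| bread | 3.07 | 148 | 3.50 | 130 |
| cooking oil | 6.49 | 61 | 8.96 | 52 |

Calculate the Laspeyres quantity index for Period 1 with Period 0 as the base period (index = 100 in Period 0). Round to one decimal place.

104.4

Laspeyres quantity index uses base-period prices as weights.
ΣP(Period 0)·Q(Period 1) = 13.98×106 + 1.50×179 + 21.26×46 + 3.07×130 + 6.49×52 = 1481.88 + 268.5 + 977.96 + 399.1 + 337.48 = 3464.92
ΣP(Period 0)·Q(Period 0) = 13.98×101 + 1.50×180 + 21.26×37 + 3.07×148 + 6.49×61 = 1411.98 + 270 + 786.62 + 454.36 + 395.89 = 3318.85
Index = 3464.92 / 3318.85 × 100 = 104.4012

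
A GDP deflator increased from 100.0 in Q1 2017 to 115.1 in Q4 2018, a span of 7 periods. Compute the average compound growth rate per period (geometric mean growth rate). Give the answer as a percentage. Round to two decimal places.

Growth factor = (115.1/100.0)^(1/7) = (1.151000)^(1/7) = 1.020293
Growth rate = 1.020293 − 1 = 0.020293 = 2.0293%

2.03%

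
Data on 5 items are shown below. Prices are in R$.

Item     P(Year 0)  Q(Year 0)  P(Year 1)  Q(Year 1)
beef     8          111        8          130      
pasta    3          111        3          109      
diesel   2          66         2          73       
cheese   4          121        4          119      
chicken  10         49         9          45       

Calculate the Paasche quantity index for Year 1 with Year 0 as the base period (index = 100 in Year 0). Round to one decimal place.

Paasche quantity index uses current-period prices as weights.
ΣP(Year 1)·Q(Year 1) = 8×130 + 3×109 + 2×73 + 4×119 + 9×45 = 1040 + 327 + 146 + 476 + 405 = 2394
ΣP(Year 1)·Q(Year 0) = 8×111 + 3×111 + 2×66 + 4×121 + 9×49 = 888 + 333 + 132 + 484 + 441 = 2278
Index = 2394 / 2278 × 100 = 105.0922

105.1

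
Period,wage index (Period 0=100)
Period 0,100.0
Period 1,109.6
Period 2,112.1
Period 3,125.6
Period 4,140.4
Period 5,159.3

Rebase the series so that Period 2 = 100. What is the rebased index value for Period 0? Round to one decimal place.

89.2

Rebased(Period 0) = 100.0 / 112.1 × 100 = 89.2061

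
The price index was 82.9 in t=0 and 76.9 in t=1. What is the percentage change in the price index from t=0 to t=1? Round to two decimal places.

Change = (76.9 − 82.9) / 82.9 × 100
       = -6.0 / 82.9 × 100 = -7.2376%

-7.24%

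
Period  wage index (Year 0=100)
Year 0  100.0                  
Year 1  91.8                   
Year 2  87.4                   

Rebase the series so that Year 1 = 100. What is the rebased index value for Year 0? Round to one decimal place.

Rebased(Year 0) = 100.0 / 91.8 × 100 = 108.9325

108.9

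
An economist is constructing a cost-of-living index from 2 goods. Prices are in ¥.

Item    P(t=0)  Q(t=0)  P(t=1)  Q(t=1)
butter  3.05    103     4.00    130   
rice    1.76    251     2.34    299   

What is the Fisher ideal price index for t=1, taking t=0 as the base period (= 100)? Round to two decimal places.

132.19

Laspeyres component (base-period weights):
ΣP(t=1)Q(t=0) = 4.00×103 + 2.34×251 = 412 + 587.34 = 999.34
ΣP(t=0)Q(t=0) = 3.05×103 + 1.76×251 = 314.15 + 441.76 = 755.91
L = 999.34 / 755.91 × 100 = 132.2036
Paasche component (current-period weights):
ΣP(t=1)Q(t=1) = 4.00×130 + 2.34×299 = 520 + 699.66 = 1219.66
ΣP(t=0)Q(t=1) = 3.05×130 + 1.76×299 = 396.5 + 526.24 = 922.74
P = 1219.66 / 922.74 × 100 = 132.1781
Fisher = √(L × P) = √(132.2036 × 132.1781) = 132.1908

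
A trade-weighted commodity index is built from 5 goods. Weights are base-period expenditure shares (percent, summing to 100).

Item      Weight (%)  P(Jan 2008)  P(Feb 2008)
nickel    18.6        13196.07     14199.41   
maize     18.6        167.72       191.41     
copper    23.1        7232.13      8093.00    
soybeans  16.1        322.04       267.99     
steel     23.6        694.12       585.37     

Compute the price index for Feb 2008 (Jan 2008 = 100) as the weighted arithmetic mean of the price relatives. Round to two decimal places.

100.39

nickel: 18.6 × (14199.41/13196.07) = 18.6 × 1.076033 = 20.0142
maize: 18.6 × (191.41/167.72) = 18.6 × 1.141247 = 21.2272
copper: 23.1 × (8093.00/7232.13) = 23.1 × 1.119034 = 25.8497
soybeans: 16.1 × (267.99/322.04) = 16.1 × 0.832164 = 13.3978
steel: 23.6 × (585.37/694.12) = 23.6 × 0.843327 = 19.9025
Index = Σ wᵢ·(p₁ᵢ/p₀ᵢ) = 20.0142 + 21.2272 + 25.8497 + 13.3978 + 19.9025 = 100.3915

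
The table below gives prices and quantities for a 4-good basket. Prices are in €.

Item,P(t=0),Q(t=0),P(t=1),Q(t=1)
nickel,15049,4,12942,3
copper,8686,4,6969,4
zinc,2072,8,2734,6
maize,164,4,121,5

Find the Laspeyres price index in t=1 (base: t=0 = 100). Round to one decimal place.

Laspeyres price index uses base-period quantities as weights.
ΣP(t=1)·Q(t=0) = 12942×4 + 6969×4 + 2734×8 + 121×4 = 51768 + 27876 + 21872 + 484 = 102000
ΣP(t=0)·Q(t=0) = 15049×4 + 8686×4 + 2072×8 + 164×4 = 60196 + 34744 + 16576 + 656 = 112172
Index = 102000 / 112172 × 100 = 90.9318

90.9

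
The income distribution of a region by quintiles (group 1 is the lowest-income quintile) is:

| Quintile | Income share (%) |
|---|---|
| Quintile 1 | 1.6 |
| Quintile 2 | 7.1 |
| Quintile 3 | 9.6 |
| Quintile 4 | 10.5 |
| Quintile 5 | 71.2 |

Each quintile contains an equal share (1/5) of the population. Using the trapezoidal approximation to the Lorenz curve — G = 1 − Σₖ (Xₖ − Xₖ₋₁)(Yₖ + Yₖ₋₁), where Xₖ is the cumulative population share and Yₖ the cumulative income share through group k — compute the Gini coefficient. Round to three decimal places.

Cumulative income shares Yₖ: 0.0160, 0.0870, 0.1830, 0.2880, 1.0000
Σ (Xₖ−Xₖ₋₁)(Yₖ+Yₖ₋₁) = (1/5)(0.0160+0.0000) + (1/5)(0.0870+0.0160) + (1/5)(0.1830+0.0870) + (1/5)(0.2880+0.1830) + (1/5)(1.0000+0.2880)
  = 0.0032 + 0.0206 + 0.0540 + 0.0942 + 0.2576 = 0.4296
G = 1 − 0.4296 = 0.5704

0.570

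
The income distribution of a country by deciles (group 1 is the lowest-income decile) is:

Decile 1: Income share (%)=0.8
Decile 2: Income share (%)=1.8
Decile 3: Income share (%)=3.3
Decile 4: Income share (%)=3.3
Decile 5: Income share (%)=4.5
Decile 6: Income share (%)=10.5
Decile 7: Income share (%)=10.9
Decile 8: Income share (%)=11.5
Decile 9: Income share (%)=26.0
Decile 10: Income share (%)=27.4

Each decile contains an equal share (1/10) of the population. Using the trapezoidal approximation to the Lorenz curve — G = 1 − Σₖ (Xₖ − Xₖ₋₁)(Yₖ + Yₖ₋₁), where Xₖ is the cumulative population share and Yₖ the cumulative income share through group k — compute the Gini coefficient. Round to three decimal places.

0.479

Cumulative income shares Yₖ: 0.0080, 0.0260, 0.0590, 0.0920, 0.1370, 0.2420, 0.3510, 0.4660, 0.7260, 1.0000
Σ (Xₖ−Xₖ₋₁)(Yₖ+Yₖ₋₁) = (1/10)(0.0080+0.0000) + (1/10)(0.0260+0.0080) + (1/10)(0.0590+0.0260) + (1/10)(0.0920+0.0590) + (1/10)(0.1370+0.0920) + (1/10)(0.2420+0.1370) + (1/10)(0.3510+0.2420) + (1/10)(0.4660+0.3510) + (1/10)(0.7260+0.4660) + (1/10)(1.0000+0.7260)
  = 0.0008 + 0.0034 + 0.0085 + 0.0151 + 0.0229 + 0.0379 + 0.0593 + 0.0817 + 0.1192 + 0.1726 = 0.5214
G = 1 − 0.5214 = 0.4786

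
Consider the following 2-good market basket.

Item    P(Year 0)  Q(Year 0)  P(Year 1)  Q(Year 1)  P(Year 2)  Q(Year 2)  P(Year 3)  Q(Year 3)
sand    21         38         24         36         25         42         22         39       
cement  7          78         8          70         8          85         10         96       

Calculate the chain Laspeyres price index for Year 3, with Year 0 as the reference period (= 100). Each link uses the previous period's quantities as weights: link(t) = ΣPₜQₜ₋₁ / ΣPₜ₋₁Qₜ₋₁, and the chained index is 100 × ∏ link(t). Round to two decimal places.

Link Year 0→Year 1:
ΣP(Year 1)Q(Year 0) = 24×38 + 8×78 = 912 + 624 = 1536
ΣP(Year 0)Q(Year 0) = 21×38 + 7×78 = 798 + 546 = 1344
link = 1536/1344 = 1.142857
Link Year 1→Year 2:
ΣP(Year 2)Q(Year 1) = 25×36 + 8×70 = 900 + 560 = 1460
ΣP(Year 1)Q(Year 1) = 24×36 + 8×70 = 864 + 560 = 1424
link = 1460/1424 = 1.025281
Link Year 2→Year 3:
ΣP(Year 3)Q(Year 2) = 22×42 + 10×85 = 924 + 850 = 1774
ΣP(Year 2)Q(Year 2) = 25×42 + 8×85 = 1050 + 680 = 1730
link = 1774/1730 = 1.025434
Chained index = 100 × 1.142857 × 1.025281 × 1.025434 = 120.1551

120.16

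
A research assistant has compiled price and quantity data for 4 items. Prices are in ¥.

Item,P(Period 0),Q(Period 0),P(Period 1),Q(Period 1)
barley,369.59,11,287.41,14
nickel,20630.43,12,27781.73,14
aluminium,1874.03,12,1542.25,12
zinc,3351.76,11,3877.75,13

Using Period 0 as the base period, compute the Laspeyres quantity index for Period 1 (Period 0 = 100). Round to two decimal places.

Laspeyres quantity index uses base-period prices as weights.
ΣP(Period 0)·Q(Period 1) = 369.59×14 + 20630.43×14 + 1874.03×12 + 3351.76×13 = 5174.26 + 288826.02 + 22488.36 + 43572.88 = 360061.52
ΣP(Period 0)·Q(Period 0) = 369.59×11 + 20630.43×12 + 1874.03×12 + 3351.76×11 = 4065.49 + 247565.16 + 22488.36 + 36869.36 = 310988.37
Index = 360061.52 / 310988.37 × 100 = 115.7797

115.78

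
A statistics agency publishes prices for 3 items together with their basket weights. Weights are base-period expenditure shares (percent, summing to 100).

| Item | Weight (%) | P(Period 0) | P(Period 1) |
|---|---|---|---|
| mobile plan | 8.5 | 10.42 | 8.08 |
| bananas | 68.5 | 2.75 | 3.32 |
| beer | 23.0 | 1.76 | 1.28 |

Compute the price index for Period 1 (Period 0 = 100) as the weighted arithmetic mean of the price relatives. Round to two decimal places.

mobile plan: 8.5 × (8.08/10.42) = 8.5 × 0.775432 = 6.5912
bananas: 68.5 × (3.32/2.75) = 68.5 × 1.207273 = 82.6982
beer: 23.0 × (1.28/1.76) = 23.0 × 0.727273 = 16.7273
Index = Σ wᵢ·(p₁ᵢ/p₀ᵢ) = 6.5912 + 82.6982 + 16.7273 = 106.0166

106.02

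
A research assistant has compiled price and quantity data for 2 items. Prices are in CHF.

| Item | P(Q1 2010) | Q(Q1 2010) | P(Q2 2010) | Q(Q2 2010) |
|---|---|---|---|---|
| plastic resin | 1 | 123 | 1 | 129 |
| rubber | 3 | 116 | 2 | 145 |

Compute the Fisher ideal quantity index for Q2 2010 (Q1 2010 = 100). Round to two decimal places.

118.88

Laspeyres component (base-period weights):
ΣP(Q1 2010)Q(Q2 2010) = 1×129 + 3×145 = 129 + 435 = 564
ΣP(Q1 2010)Q(Q1 2010) = 1×123 + 3×116 = 123 + 348 = 471
L = 564 / 471 × 100 = 119.7452
Paasche component (current-period weights):
ΣP(Q2 2010)Q(Q2 2010) = 1×129 + 2×145 = 129 + 290 = 419
ΣP(Q2 2010)Q(Q1 2010) = 1×123 + 2×116 = 123 + 232 = 355
P = 419 / 355 × 100 = 118.0282
Fisher = √(L × P) = √(119.7452 × 118.0282) = 118.8836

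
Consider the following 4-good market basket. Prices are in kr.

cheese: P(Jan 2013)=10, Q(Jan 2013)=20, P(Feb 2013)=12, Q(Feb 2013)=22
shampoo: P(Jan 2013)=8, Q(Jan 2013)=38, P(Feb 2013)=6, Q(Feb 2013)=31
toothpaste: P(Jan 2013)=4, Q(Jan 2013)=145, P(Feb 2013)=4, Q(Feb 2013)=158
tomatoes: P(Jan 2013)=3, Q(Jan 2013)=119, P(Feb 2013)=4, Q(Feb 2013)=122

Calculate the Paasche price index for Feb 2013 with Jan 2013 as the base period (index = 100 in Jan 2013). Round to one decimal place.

107.1

Paasche price index uses current-period quantities as weights.
ΣP(Feb 2013)·Q(Feb 2013) = 12×22 + 6×31 + 4×158 + 4×122 = 264 + 186 + 632 + 488 = 1570
ΣP(Jan 2013)·Q(Feb 2013) = 10×22 + 8×31 + 4×158 + 3×122 = 220 + 248 + 632 + 366 = 1466
Index = 1570 / 1466 × 100 = 107.0941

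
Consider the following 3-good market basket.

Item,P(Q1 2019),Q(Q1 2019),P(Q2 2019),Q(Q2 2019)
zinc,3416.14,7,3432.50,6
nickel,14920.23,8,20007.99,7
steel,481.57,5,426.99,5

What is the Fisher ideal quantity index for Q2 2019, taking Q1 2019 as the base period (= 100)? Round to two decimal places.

Laspeyres component (base-period weights):
ΣP(Q1 2019)Q(Q2 2019) = 3416.14×6 + 14920.23×7 + 481.57×5 = 20496.84 + 104441.61 + 2407.85 = 127346.3
ΣP(Q1 2019)Q(Q1 2019) = 3416.14×7 + 14920.23×8 + 481.57×5 = 23912.98 + 119361.84 + 2407.85 = 145682.67
L = 127346.3 / 145682.67 × 100 = 87.4135
Paasche component (current-period weights):
ΣP(Q2 2019)Q(Q2 2019) = 3432.50×6 + 20007.99×7 + 426.99×5 = 20595 + 140055.93 + 2134.95 = 162785.88
ΣP(Q2 2019)Q(Q1 2019) = 3432.50×7 + 20007.99×8 + 426.99×5 = 24027.5 + 160063.92 + 2134.95 = 186226.37
P = 162785.88 / 186226.37 × 100 = 87.4129
Fisher = √(L × P) = √(87.4135 × 87.4129) = 87.4132

87.41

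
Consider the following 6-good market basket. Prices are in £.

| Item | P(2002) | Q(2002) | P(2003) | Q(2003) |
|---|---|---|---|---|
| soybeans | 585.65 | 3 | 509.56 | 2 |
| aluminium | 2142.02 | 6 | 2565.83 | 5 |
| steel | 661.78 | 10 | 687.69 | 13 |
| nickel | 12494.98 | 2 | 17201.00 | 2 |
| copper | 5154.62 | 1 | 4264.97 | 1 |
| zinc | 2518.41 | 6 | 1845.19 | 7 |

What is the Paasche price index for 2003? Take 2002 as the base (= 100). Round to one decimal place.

Paasche price index uses current-period quantities as weights.
ΣP(2003)·Q(2003) = 509.56×2 + 2565.83×5 + 687.69×13 + 17201.00×2 + 4264.97×1 + 1845.19×7 = 1019.12 + 12829.15 + 8939.97 + 34402 + 4264.97 + 12916.33 = 74371.54
ΣP(2002)·Q(2003) = 585.65×2 + 2142.02×5 + 661.78×13 + 12494.98×2 + 5154.62×1 + 2518.41×7 = 1171.3 + 10710.1 + 8603.14 + 24989.96 + 5154.62 + 17628.87 = 68257.99
Index = 74371.54 / 68257.99 × 100 = 108.9565

109.0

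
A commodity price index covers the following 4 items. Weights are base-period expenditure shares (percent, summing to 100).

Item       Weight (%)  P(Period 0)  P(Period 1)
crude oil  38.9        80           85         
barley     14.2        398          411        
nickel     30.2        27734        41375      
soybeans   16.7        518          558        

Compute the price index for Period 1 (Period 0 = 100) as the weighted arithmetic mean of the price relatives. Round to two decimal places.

crude oil: 38.9 × (85/80) = 38.9 × 1.062500 = 41.3312
barley: 14.2 × (411/398) = 14.2 × 1.032663 = 14.6638
nickel: 30.2 × (41375/27734) = 30.2 × 1.491851 = 45.0539
soybeans: 16.7 × (558/518) = 16.7 × 1.077220 = 17.9896
Index = Σ wᵢ·(p₁ᵢ/p₀ᵢ) = 41.3312 + 14.6638 + 45.0539 + 17.9896 = 119.0385

119.04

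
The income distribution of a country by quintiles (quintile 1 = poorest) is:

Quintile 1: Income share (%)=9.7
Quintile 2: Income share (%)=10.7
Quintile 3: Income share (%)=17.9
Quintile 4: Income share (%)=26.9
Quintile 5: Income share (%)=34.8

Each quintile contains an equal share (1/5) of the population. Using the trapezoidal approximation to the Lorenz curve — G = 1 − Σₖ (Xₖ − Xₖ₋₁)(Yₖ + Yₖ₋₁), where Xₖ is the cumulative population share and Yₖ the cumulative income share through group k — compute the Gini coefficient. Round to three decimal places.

0.266

Cumulative income shares Yₖ: 0.0970, 0.2040, 0.3830, 0.6520, 1.0000
Σ (Xₖ−Xₖ₋₁)(Yₖ+Yₖ₋₁) = (1/5)(0.0970+0.0000) + (1/5)(0.2040+0.0970) + (1/5)(0.3830+0.2040) + (1/5)(0.6520+0.3830) + (1/5)(1.0000+0.6520)
  = 0.0194 + 0.0602 + 0.1174 + 0.2070 + 0.3304 = 0.7344
G = 1 − 0.7344 = 0.2656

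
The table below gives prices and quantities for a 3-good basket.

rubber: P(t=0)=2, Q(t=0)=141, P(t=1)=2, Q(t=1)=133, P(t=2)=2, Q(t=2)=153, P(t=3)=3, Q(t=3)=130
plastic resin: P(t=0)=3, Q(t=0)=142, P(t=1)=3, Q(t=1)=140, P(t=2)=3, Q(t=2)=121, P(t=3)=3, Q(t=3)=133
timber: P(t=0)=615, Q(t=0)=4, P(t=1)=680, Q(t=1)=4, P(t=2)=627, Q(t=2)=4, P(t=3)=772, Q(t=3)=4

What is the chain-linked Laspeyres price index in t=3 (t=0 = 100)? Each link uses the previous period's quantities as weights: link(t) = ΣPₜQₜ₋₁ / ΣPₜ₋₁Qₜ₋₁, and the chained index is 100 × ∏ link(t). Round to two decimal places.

Link t=0→t=1:
ΣP(t=1)Q(t=0) = 2×141 + 3×142 + 680×4 = 282 + 426 + 2720 = 3428
ΣP(t=0)Q(t=0) = 2×141 + 3×142 + 615×4 = 282 + 426 + 2460 = 3168
link = 3428/3168 = 1.082071
Link t=1→t=2:
ΣP(t=2)Q(t=1) = 2×133 + 3×140 + 627×4 = 266 + 420 + 2508 = 3194
ΣP(t=1)Q(t=1) = 2×133 + 3×140 + 680×4 = 266 + 420 + 2720 = 3406
link = 3194/3406 = 0.937757
Link t=2→t=3:
ΣP(t=3)Q(t=2) = 3×153 + 3×121 + 772×4 = 459 + 363 + 3088 = 3910
ΣP(t=2)Q(t=2) = 2×153 + 3×121 + 627×4 = 306 + 363 + 2508 = 3177
link = 3910/3177 = 1.230721
Chained index = 100 × 1.082071 × 0.937757 × 1.230721 = 124.8836

124.88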